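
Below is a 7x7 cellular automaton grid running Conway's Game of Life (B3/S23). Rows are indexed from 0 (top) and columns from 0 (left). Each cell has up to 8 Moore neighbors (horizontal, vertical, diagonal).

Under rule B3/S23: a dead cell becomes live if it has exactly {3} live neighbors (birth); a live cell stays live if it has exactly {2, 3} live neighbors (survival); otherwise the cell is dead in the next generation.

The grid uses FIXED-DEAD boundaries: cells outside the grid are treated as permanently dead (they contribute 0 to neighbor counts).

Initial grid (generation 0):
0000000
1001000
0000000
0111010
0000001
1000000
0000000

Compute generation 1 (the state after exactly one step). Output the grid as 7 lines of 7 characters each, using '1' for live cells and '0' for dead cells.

Answer: 0000000
0000000
0101100
0010000
0110000
0000000
0000000

Derivation:
Simulating step by step:
Generation 0 (given above): 8 live cells
Generation 1: 6 live cells
(generation 1 grid is the final answer)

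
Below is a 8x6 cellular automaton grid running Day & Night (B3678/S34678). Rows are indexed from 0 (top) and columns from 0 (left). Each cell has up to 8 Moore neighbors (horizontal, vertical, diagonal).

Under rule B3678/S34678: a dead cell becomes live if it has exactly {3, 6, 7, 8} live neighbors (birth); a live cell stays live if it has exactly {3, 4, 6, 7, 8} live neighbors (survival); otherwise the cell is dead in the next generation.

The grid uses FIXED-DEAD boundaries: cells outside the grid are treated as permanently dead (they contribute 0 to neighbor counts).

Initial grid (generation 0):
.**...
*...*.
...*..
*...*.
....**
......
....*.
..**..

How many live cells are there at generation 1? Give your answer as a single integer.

Simulating step by step:
Generation 0 (given above): 12 live cells
Generation 1: 10 live cells
......
.***..
....*.
...***
......
....**
...*..
......
Population at generation 1: 10

Answer: 10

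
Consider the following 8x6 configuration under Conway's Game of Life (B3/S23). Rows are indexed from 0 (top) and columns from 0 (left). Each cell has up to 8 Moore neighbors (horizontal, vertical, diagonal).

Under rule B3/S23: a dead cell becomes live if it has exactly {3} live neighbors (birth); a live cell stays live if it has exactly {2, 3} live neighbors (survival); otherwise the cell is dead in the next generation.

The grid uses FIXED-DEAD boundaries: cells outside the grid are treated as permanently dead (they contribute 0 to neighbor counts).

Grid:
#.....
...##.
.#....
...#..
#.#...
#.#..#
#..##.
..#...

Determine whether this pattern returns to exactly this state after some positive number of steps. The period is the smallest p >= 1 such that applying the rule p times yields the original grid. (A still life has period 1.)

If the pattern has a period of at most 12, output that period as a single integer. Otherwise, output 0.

Answer: 0

Derivation:
Simulating and comparing each generation to the original:
Gen 0 (original, given above): 14 live cells
Gen 1: 14 live cells, differs from original
Gen 2: 13 live cells, differs from original
Gen 3: 14 live cells, differs from original
Gen 4: 18 live cells, differs from original
Gen 5: 17 live cells, differs from original
Gen 6: 17 live cells, differs from original
Gen 7: 17 live cells, differs from original
Gen 8: 17 live cells, differs from original
Gen 9: 18 live cells, differs from original
Gen 10: 17 live cells, differs from original
Gen 11: 22 live cells, differs from original
Gen 12: 14 live cells, differs from original
No period found within 12 steps.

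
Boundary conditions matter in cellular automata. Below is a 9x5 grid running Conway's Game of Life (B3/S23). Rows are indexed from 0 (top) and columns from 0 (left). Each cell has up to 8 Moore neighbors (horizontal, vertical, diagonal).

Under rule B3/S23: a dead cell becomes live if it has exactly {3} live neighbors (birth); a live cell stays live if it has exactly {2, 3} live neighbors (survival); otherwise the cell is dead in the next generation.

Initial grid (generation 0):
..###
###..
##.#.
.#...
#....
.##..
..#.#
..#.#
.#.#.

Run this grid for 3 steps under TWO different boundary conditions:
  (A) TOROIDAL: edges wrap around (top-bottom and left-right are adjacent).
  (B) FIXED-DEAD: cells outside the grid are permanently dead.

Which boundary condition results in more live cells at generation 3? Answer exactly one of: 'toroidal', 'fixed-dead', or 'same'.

Under TOROIDAL boundary, generation 3:
.....
....#
#####
#####
#####
.....
..#..
..#.#
.##..
Population = 21

Under FIXED-DEAD boundary, generation 3:
.....
..#..
.#...
###..
.##..
.....
.....
.#...
.##..
Population = 10

Comparison: toroidal=21, fixed-dead=10 -> toroidal

Answer: toroidal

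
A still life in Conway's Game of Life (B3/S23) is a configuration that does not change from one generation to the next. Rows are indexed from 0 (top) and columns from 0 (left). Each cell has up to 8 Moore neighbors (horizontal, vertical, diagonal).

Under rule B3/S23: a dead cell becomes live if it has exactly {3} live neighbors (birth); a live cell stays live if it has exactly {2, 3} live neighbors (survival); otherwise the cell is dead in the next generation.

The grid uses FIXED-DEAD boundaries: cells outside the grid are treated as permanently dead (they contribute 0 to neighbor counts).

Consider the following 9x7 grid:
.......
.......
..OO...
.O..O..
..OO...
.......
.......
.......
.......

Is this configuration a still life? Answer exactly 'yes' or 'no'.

Answer: yes

Derivation:
Compute generation 1 and compare to generation 0 (given above):
Generation 1:
.......
.......
..OO...
.O..O..
..OO...
.......
.......
.......
.......
The grids are IDENTICAL -> still life.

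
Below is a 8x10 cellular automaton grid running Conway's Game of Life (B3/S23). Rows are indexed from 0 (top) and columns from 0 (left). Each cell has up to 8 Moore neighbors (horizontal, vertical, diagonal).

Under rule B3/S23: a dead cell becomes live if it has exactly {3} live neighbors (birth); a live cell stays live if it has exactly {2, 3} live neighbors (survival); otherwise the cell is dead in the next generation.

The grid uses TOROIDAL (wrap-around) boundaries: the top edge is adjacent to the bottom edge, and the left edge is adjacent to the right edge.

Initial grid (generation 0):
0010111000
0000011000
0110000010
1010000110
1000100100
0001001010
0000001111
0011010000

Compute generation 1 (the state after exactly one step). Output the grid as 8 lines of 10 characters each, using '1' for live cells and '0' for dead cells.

Simulating step by step:
Generation 0 (given above): 26 live cells
Generation 1: 32 live cells
(generation 1 grid is the final answer)

Answer: 0010000000
0111101100
0110001011
1011000110
0101001000
0000011000
0011111011
0011000010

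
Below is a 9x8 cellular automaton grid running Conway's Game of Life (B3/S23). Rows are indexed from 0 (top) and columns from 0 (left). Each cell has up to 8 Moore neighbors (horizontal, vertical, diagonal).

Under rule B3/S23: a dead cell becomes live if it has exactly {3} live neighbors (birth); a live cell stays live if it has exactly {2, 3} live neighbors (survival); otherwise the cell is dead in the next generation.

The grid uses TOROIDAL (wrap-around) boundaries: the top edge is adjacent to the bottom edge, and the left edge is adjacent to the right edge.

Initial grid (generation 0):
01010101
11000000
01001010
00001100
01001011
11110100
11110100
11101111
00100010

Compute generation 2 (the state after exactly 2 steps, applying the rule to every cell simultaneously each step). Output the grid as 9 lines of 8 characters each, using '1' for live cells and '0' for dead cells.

Simulating step by step:
Generation 0 (given above): 34 live cells
Generation 1: 20 live cells
01000011
01001111
11001000
10011001
01000011
00000100
00000000
00001000
00000000
Generation 2: 16 live cells
(generation 2 grid is the final answer)

Answer: 00000001
01101000
01100000
00111110
00001111
00000010
00000000
00000000
00000000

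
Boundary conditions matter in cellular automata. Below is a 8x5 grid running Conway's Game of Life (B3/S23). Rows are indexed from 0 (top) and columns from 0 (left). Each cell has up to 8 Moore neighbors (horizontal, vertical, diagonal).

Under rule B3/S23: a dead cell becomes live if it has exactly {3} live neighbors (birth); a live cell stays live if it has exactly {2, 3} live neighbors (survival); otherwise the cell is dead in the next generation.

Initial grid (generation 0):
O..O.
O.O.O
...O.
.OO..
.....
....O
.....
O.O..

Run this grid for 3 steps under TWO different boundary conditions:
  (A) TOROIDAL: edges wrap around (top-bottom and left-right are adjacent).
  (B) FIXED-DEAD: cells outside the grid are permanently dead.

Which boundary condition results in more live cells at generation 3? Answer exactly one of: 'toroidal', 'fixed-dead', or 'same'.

Under TOROIDAL boundary, generation 3:
OO.O.
...O.
O..O.
O..O.
.....
.....
OOOOO
OOOOO
Population = 18

Under FIXED-DEAD boundary, generation 3:
..O..
OO.OO
..O..
.....
.....
.....
.....
.....
Population = 6

Comparison: toroidal=18, fixed-dead=6 -> toroidal

Answer: toroidal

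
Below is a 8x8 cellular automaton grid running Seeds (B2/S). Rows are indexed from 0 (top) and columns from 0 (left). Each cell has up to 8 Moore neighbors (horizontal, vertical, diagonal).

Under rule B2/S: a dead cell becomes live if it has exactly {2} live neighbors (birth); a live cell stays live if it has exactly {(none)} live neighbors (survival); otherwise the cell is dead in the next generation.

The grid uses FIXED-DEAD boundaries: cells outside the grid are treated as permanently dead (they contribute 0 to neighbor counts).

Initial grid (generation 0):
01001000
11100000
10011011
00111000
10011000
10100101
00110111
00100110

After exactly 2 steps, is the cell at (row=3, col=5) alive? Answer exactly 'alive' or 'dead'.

Simulating step by step:
Generation 0 (given above): 28 live cells
Generation 1: 8 live cells
00010000
00000011
00000000
10000011
00000010
00000000
00000000
01000000
Generation 2: 5 live cells
00000011
00000000
00000100
00000100
00000100
00000000
00000000
00000000

Cell (3,5) at generation 2: 1 -> alive

Answer: alive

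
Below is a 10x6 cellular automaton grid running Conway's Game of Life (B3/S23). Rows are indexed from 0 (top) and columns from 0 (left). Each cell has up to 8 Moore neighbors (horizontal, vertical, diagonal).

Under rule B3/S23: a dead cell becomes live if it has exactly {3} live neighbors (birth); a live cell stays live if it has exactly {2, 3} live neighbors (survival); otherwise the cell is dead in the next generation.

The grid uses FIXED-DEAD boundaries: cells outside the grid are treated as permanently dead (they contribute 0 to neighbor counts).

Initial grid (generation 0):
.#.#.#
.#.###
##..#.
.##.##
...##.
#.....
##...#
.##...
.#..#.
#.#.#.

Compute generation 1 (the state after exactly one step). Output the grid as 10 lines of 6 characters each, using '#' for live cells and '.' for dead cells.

Answer: ...#.#
.#.#.#
#.....
###..#
.#####
##..#.
#.#...
..#...
#.....
.#.#..

Derivation:
Simulating step by step:
Generation 0 (given above): 27 live cells
Generation 1: 24 live cells
(generation 1 grid is the final answer)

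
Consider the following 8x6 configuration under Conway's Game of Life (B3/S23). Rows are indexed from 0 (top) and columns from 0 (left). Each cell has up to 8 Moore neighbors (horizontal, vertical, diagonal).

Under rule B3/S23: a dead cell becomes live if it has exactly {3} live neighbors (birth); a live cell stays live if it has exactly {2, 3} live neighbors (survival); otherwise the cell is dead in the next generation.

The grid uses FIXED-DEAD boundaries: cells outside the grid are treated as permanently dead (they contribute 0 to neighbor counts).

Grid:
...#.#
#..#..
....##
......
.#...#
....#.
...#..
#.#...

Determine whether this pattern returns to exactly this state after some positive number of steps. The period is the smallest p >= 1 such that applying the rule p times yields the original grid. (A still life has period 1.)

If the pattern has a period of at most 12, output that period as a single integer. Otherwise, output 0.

Answer: 0

Derivation:
Simulating and comparing each generation to the original:
Gen 0 (original, given above): 12 live cells
Gen 1: 8 live cells, differs from original
Gen 2: 8 live cells, differs from original
Gen 3: 8 live cells, differs from original
Gen 4: 7 live cells, differs from original
Gen 5: 9 live cells, differs from original
Gen 6: 8 live cells, differs from original
Gen 7: 10 live cells, differs from original
Gen 8: 10 live cells, differs from original
Gen 9: 14 live cells, differs from original
Gen 10: 10 live cells, differs from original
Gen 11: 6 live cells, differs from original
Gen 12: 5 live cells, differs from original
No period found within 12 steps.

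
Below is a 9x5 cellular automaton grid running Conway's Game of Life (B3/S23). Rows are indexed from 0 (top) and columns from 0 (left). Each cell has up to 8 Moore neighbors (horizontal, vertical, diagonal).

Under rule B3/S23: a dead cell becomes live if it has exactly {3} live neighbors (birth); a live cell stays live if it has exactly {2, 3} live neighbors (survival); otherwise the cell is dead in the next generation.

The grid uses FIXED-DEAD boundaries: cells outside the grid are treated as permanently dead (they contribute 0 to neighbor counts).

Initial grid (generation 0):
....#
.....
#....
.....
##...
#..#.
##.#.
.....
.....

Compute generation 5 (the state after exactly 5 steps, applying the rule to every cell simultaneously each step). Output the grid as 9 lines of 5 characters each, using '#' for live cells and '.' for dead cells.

Simulating step by step:
Generation 0 (given above): 9 live cells
Generation 1: 7 live cells
.....
.....
.....
##...
##...
.....
###..
.....
.....
Generation 2: 7 live cells
.....
.....
.....
##...
##...
..#..
.#...
.#...
.....
Generation 3: 8 live cells
.....
.....
.....
##...
#.#..
#.#..
.##..
.....
.....
Generation 4: 9 live cells
.....
.....
.....
##...
#.#..
#.##.
.##..
.....
.....
Generation 5: 10 live cells
(generation 5 grid is the final answer)

Answer: .....
.....
.....
##...
#.##.
#..#.
.###.
.....
.....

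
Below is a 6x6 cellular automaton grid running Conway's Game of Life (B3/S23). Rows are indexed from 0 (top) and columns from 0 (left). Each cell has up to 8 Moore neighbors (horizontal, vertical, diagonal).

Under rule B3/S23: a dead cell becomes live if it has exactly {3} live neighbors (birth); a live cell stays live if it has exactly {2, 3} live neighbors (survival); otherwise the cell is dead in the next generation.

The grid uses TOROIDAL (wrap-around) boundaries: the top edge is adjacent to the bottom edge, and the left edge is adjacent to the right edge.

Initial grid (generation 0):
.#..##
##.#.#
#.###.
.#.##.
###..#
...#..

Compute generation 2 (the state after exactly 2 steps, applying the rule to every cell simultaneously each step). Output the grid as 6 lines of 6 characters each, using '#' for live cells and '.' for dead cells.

Answer: ..#.#.
......
......
#.....
#.....
.#...#

Derivation:
Simulating step by step:
Generation 0 (given above): 19 live cells
Generation 1: 7 live cells
.#.#.#
......
......
......
##...#
...#..
Generation 2: 6 live cells
(generation 2 grid is the final answer)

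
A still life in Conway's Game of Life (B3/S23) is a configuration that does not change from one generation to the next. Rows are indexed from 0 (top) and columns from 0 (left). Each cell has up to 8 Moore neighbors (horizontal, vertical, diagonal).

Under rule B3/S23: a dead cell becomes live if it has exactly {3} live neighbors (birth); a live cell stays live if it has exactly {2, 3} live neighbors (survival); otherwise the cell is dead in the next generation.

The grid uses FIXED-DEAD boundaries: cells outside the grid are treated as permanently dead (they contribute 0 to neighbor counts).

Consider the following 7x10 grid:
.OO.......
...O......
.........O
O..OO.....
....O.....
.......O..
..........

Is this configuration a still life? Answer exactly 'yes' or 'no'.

Answer: no

Derivation:
Compute generation 1 and compare to generation 0 (given above):
Generation 1:
..O.......
..O.......
...OO.....
...OO.....
...OO.....
..........
..........
Cell (0,1) differs: gen0=1 vs gen1=0 -> NOT a still life.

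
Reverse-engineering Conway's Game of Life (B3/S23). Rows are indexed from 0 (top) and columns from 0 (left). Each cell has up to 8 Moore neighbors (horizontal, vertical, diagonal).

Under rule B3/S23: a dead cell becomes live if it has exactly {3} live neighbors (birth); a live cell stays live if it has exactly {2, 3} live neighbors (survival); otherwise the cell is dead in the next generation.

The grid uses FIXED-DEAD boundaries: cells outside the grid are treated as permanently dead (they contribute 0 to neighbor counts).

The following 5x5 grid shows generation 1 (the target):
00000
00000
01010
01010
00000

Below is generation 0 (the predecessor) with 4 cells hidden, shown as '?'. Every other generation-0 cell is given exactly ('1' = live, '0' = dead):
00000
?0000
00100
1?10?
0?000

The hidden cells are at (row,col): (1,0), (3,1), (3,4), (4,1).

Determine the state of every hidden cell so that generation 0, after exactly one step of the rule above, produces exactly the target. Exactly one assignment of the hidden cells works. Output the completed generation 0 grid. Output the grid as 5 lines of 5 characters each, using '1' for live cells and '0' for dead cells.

Answer: 00000
00000
00100
10101
00000

Derivation:
Hidden generation-0 cells (in order): (1,0), (3,1), (3,4), (4,1).
A hidden cell only influences target cells in its own 3x3 neighborhood. Try each of the 2^4 = 16 assignments, step the completed generation 0 forward once under B3/S23, and compare with the target:
  (1,0)=0 (3,1)=0 (3,4)=0 (4,1)=0 -> step gives (2,3)='0' but target has '1' -> reject
  (1,0)=0 (3,1)=0 (3,4)=0 (4,1)=1 -> step gives (2,3)='0' but target has '1' -> reject
  (1,0)=0 (3,1)=0 (3,4)=1 (4,1)=0 -> step reproduces the target at every cell -> ACCEPT
  (1,0)=0 (3,1)=0 (3,4)=1 (4,1)=1 -> step gives (3,1)='0' but target has '1' -> reject
  (1,0)=0 (3,1)=1 (3,4)=0 (4,1)=0 -> step gives (2,1)='0' but target has '1' -> reject
  (1,0)=0 (3,1)=1 (3,4)=0 (4,1)=1 -> step gives (2,1)='0' but target has '1' -> reject
  (1,0)=0 (3,1)=1 (3,4)=1 (4,1)=0 -> step gives (2,1)='0' but target has '1' -> reject
  (1,0)=0 (3,1)=1 (3,4)=1 (4,1)=1 -> step gives (2,1)='0' but target has '1' -> reject
  (1,0)=1 (3,1)=0 (3,4)=0 (4,1)=0 -> step gives (2,1)='0' but target has '1' -> reject
  (1,0)=1 (3,1)=0 (3,4)=0 (4,1)=1 -> step gives (2,1)='0' but target has '1' -> reject
  (1,0)=1 (3,1)=0 (3,4)=1 (4,1)=0 -> step gives (2,1)='0' but target has '1' -> reject
  (1,0)=1 (3,1)=0 (3,4)=1 (4,1)=1 -> step gives (2,1)='0' but target has '1' -> reject
  (1,0)=1 (3,1)=1 (3,4)=0 (4,1)=0 -> step gives (2,0)='1' but target has '0' -> reject
  (1,0)=1 (3,1)=1 (3,4)=0 (4,1)=1 -> step gives (2,0)='1' but target has '0' -> reject
  (1,0)=1 (3,1)=1 (3,4)=1 (4,1)=0 -> step gives (2,0)='1' but target has '0' -> reject
  (1,0)=1 (3,1)=1 (3,4)=1 (4,1)=1 -> step gives (2,0)='1' but target has '0' -> reject
Unique solution: (1,0)=dead, (3,1)=dead, (3,4)=live, (4,1)=dead.
Check: live-neighbor counts of every cell in the completed generation 0:
00000
01110
13131
03130
12121
Applying B3/S23 to generation 0 with these counts gives:
00000
00000
01010
01010
00000
which matches the target exactly.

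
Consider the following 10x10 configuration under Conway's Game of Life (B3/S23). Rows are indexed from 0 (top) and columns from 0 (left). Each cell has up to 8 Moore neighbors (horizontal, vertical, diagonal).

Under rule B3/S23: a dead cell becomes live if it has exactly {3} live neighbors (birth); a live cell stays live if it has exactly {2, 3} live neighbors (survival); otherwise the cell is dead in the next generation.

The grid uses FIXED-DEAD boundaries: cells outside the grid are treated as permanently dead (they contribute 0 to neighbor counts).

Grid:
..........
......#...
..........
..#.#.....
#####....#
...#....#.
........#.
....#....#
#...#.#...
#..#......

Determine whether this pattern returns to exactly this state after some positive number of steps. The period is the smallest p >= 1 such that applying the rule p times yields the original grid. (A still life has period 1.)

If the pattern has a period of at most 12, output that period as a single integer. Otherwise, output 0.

Answer: 0

Derivation:
Simulating and comparing each generation to the original:
Gen 0 (original, given above): 19 live cells
Gen 1: 15 live cells, differs from original
Gen 2: 16 live cells, differs from original
Gen 3: 14 live cells, differs from original
Gen 4: 12 live cells, differs from original
Gen 5: 13 live cells, differs from original
Gen 6: 9 live cells, differs from original
Gen 7: 8 live cells, differs from original
Gen 8: 10 live cells, differs from original
Gen 9: 9 live cells, differs from original
Gen 10: 8 live cells, differs from original
Gen 11: 7 live cells, differs from original
Gen 12: 9 live cells, differs from original
No period found within 12 steps.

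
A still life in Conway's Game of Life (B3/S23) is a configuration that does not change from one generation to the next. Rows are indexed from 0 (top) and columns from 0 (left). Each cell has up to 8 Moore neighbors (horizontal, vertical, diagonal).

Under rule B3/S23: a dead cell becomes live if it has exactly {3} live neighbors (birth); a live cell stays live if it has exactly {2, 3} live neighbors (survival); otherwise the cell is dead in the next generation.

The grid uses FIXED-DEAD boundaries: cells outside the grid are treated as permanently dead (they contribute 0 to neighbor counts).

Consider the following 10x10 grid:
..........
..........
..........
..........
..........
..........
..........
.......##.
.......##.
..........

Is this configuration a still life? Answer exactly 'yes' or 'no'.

Compute generation 1 and compare to generation 0 (given above):
Generation 1:
..........
..........
..........
..........
..........
..........
..........
.......##.
.......##.
..........
The grids are IDENTICAL -> still life.

Answer: yes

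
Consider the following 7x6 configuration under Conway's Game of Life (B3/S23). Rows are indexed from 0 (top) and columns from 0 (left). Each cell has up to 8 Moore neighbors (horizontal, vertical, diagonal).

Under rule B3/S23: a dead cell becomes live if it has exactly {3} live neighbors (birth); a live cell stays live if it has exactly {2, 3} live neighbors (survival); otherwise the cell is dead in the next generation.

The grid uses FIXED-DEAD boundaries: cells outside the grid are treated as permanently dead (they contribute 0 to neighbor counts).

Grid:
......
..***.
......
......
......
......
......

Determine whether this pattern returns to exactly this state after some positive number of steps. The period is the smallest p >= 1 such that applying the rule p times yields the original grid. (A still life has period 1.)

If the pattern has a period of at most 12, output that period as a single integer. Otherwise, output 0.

Simulating and comparing each generation to the original:
Gen 0 (original, given above): 3 live cells
Gen 1: 3 live cells, differs from original
Gen 2: 3 live cells, MATCHES original -> period = 2

Answer: 2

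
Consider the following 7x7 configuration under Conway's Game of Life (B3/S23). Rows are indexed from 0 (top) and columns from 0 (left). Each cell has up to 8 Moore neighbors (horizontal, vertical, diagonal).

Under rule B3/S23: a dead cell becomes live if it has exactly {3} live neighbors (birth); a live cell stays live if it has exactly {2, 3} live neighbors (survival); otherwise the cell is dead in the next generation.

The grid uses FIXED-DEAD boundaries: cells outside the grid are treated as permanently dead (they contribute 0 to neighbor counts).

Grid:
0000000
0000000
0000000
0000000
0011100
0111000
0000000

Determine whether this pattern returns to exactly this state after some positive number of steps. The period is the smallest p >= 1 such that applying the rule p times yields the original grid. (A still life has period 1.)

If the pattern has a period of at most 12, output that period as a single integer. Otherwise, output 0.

Simulating and comparing each generation to the original:
Gen 0 (original, given above): 6 live cells
Gen 1: 6 live cells, differs from original
Gen 2: 6 live cells, MATCHES original -> period = 2

Answer: 2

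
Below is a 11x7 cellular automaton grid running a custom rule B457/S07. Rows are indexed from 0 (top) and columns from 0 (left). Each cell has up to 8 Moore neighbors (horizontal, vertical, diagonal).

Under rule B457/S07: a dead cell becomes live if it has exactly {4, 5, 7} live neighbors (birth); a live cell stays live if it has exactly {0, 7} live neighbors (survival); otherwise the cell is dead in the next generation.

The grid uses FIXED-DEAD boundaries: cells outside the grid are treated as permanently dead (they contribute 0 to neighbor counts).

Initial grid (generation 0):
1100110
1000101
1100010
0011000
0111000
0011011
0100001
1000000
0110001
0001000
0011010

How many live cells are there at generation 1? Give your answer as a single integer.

Answer: 9

Derivation:
Simulating step by step:
Generation 0 (given above): 29 live cells
Generation 1: 9 live cells
0000000
0100010
0000000
0100000
0000100
0100000
0000000
0100000
0000001
0010000
0000010
Population at generation 1: 9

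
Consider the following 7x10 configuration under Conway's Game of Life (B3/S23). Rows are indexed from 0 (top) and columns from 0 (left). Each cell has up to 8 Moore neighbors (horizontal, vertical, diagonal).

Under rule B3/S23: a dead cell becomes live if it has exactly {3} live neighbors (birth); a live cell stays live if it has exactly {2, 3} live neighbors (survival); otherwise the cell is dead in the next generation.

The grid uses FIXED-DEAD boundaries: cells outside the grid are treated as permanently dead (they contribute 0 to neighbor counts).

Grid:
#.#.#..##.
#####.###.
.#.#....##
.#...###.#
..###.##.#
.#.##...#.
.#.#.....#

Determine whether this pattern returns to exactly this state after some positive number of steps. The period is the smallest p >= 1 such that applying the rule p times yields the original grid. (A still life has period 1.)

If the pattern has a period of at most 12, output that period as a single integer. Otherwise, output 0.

Simulating and comparing each generation to the original:
Gen 0 (original, given above): 35 live cells
Gen 1: 24 live cells, differs from original
Gen 2: 23 live cells, differs from original
Gen 3: 21 live cells, differs from original
Gen 4: 16 live cells, differs from original
Gen 5: 16 live cells, differs from original
Gen 6: 10 live cells, differs from original
Gen 7: 7 live cells, differs from original
Gen 8: 3 live cells, differs from original
Gen 9: 1 live cells, differs from original
Gen 10: 0 live cells, differs from original
Gen 11: 0 live cells, differs from original
Gen 12: 0 live cells, differs from original
No period found within 12 steps.

Answer: 0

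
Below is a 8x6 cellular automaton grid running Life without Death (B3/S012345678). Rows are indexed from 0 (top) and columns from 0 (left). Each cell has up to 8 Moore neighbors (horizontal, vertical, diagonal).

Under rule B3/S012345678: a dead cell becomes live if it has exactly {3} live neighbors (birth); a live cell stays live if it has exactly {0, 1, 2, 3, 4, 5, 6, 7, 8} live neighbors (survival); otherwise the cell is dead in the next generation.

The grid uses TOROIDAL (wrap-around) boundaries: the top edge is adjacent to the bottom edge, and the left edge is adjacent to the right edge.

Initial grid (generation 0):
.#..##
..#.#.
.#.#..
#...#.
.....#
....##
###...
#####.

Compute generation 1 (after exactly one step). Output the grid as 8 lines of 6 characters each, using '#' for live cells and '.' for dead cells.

Answer: .#..##
###.##
.#####
#...##
#....#
.#..##
###...
#####.

Derivation:
Simulating step by step:
Generation 0 (given above): 20 live cells
Generation 1: 29 live cells
(generation 1 grid is the final answer)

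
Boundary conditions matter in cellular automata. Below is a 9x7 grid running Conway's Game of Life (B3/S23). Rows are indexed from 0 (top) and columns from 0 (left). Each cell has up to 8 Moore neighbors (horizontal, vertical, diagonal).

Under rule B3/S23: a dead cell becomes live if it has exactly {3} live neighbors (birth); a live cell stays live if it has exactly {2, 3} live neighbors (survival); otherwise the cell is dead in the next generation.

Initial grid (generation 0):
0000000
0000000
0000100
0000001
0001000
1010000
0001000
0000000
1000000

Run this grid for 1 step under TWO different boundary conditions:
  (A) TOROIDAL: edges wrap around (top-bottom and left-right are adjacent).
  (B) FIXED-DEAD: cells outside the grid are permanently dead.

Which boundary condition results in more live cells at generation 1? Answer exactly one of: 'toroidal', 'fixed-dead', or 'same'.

Answer: same

Derivation:
Under TOROIDAL boundary, generation 1:
0000000
0000000
0000000
0000000
0000000
0011000
0000000
0000000
0000000
Population = 2

Under FIXED-DEAD boundary, generation 1:
0000000
0000000
0000000
0000000
0000000
0011000
0000000
0000000
0000000
Population = 2

Comparison: toroidal=2, fixed-dead=2 -> same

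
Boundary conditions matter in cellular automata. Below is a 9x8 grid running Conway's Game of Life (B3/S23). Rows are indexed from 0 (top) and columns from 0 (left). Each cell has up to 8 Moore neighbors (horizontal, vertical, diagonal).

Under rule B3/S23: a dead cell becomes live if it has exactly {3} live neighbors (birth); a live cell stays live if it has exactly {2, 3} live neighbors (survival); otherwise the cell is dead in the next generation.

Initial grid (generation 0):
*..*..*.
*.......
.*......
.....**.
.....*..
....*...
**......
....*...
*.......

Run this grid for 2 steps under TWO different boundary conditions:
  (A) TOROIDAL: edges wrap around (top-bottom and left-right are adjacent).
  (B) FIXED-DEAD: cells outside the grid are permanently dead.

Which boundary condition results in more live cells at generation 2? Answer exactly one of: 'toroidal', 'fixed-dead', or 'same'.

Under TOROIDAL boundary, generation 2:
.*......
.*.....*
*.....**
....*.*.
....*.*.
.....*..
........
*.......
.......*
Population = 13

Under FIXED-DEAD boundary, generation 2:
........
........
........
....*.*.
....*.*.
.....*..
........
........
........
Population = 5

Comparison: toroidal=13, fixed-dead=5 -> toroidal

Answer: toroidal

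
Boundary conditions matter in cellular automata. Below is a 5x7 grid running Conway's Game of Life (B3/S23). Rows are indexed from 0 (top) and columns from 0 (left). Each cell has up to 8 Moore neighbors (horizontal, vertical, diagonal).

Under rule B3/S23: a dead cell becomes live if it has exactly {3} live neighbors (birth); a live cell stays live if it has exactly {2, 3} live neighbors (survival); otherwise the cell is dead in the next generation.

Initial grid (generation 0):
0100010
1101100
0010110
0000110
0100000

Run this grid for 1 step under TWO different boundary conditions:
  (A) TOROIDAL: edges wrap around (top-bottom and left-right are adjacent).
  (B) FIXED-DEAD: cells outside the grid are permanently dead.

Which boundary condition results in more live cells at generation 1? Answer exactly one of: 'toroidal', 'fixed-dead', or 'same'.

Answer: toroidal

Derivation:
Under TOROIDAL boundary, generation 1:
0100100
1101001
0110001
0001110
0000110
Population = 14

Under FIXED-DEAD boundary, generation 1:
1110100
1101000
0110000
0001110
0000000
Population = 12

Comparison: toroidal=14, fixed-dead=12 -> toroidal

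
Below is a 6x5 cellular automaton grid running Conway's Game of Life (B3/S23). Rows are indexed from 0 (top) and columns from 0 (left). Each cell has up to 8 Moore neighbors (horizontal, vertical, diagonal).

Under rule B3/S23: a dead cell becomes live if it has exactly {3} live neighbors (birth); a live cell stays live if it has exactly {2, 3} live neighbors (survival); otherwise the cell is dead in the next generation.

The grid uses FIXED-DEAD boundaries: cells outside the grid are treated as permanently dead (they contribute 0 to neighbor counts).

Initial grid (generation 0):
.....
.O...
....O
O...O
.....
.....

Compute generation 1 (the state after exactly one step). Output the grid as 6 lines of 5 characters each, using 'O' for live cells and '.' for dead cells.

Answer: .....
.....
.....
.....
.....
.....

Derivation:
Simulating step by step:
Generation 0 (given above): 4 live cells
Generation 1: 0 live cells
(generation 1 grid is the final answer)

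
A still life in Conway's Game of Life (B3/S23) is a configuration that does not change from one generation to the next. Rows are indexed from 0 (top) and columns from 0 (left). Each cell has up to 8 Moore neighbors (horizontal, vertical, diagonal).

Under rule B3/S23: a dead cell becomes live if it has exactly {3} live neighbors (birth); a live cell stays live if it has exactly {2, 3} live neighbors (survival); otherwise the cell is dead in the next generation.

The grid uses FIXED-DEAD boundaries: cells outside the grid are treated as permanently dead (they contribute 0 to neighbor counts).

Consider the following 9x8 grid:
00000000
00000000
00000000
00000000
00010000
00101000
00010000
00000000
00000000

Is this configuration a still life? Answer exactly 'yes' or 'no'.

Answer: yes

Derivation:
Compute generation 1 and compare to generation 0 (given above):
Generation 1:
00000000
00000000
00000000
00000000
00010000
00101000
00010000
00000000
00000000
The grids are IDENTICAL -> still life.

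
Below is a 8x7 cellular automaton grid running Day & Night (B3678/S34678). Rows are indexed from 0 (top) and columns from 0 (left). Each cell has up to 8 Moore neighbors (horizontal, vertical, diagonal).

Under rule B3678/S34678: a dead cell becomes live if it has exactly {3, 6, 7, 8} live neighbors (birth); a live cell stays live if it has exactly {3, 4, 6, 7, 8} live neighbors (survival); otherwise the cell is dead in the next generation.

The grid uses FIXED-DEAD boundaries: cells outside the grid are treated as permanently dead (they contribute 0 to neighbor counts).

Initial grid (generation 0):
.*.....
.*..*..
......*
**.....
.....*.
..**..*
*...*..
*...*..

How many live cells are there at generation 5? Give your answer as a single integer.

Answer: 0

Derivation:
Simulating step by step:
Generation 0 (given above): 14 live cells
Generation 1: 8 live cells
.......
.......
**.....
.......
.**....
....**.
.*...*.
.......
Generation 2: 5 live cells
.......
.......
.......
*.*....
.......
.**....
....*..
.......
Generation 3: 1 live cells
.......
.......
.......
.......
..*....
.......
.......
.......
Generation 4: 0 live cells
.......
.......
.......
.......
.......
.......
.......
.......
Generation 5: 0 live cells
.......
.......
.......
.......
.......
.......
.......
.......
Population at generation 5: 0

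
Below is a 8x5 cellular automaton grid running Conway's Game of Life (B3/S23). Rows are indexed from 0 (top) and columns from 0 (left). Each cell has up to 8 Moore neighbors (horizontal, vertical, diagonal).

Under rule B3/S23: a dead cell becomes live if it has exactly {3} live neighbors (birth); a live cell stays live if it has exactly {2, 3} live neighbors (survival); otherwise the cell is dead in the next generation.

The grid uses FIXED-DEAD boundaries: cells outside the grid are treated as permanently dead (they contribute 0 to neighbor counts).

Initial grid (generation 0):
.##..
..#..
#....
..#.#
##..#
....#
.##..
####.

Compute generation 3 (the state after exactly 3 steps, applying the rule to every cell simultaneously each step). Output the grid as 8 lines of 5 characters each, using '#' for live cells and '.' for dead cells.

Simulating step by step:
Generation 0 (given above): 16 live cells
Generation 1: 15 live cells
.##..
..#..
.#.#.
#..#.
.#..#
#.##.
#....
#..#.
Generation 2: 18 live cells
.##..
...#.
.#.#.
##.##
##..#
#.##.
#.##.
.....
Generation 3: 13 live cells
(generation 3 grid is the final answer)

Answer: ..#..
.#.#.
##.#.
...##
....#
#...#
..##.
.....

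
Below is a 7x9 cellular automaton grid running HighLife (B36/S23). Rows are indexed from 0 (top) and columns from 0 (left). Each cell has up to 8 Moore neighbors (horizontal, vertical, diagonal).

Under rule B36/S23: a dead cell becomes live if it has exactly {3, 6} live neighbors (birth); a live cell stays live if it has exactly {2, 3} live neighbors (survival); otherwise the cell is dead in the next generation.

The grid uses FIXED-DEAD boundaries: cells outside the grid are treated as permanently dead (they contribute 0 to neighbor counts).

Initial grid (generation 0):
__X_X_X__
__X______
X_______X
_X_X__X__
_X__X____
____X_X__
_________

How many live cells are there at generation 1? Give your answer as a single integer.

Simulating step by step:
Generation 0 (given above): 13 live cells
Generation 1: 12 live cells
___X_____
_X_X_____
_XX______
XXX______
__XXX____
_____X___
_________
Population at generation 1: 12

Answer: 12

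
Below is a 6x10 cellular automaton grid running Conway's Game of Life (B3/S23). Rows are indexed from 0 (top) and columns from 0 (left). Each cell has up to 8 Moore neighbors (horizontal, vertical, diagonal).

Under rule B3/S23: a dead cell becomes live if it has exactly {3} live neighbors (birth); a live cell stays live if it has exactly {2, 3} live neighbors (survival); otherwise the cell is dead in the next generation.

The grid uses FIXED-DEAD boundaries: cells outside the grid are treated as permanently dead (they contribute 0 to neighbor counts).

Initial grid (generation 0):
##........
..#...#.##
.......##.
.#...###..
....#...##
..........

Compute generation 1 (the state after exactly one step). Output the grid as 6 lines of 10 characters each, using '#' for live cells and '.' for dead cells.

Simulating step by step:
Generation 0 (given above): 15 live cells
Generation 1: 13 live cells
(generation 1 grid is the final answer)

Answer: .#........
.#......##
.....#...#
.....##..#
.....####.
..........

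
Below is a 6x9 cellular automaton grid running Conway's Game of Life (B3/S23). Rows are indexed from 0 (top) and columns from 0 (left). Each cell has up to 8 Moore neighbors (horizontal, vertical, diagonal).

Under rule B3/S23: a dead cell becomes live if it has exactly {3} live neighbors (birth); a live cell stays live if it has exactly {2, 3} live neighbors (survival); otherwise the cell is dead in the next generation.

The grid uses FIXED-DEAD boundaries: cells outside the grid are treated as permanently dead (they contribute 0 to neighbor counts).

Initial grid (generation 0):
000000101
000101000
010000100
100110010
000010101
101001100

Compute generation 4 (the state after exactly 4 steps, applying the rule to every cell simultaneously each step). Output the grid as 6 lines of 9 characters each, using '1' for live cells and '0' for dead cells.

Answer: 000000100
000100010
001000100
000000100
000000000
000010100

Derivation:
Simulating step by step:
Generation 0 (given above): 17 live cells
Generation 1: 17 live cells
000000000
000001110
001101100
000110110
010010100
000001110
Generation 2: 12 live cells
000000100
000011010
001100000
000000010
000110000
000001110
Generation 3: 17 live cells
000001100
000111100
000110100
001010000
000011010
000011100
Generation 4: 8 live cells
(generation 4 grid is the final answer)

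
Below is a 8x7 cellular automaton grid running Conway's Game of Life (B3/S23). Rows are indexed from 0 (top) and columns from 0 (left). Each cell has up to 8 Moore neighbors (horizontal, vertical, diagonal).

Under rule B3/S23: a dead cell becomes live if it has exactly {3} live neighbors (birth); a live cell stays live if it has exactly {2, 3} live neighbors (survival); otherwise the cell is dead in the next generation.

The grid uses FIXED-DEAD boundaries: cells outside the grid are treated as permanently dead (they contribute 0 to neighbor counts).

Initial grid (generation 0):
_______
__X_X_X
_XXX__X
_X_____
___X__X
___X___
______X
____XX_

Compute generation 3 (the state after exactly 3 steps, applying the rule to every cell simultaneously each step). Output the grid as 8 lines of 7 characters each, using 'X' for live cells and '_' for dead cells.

Answer: _______
XXXX___
X______
XX_XX__
__XX___
_______
____XX_
____XX_

Derivation:
Simulating step by step:
Generation 0 (given above): 14 live cells
Generation 1: 12 live cells
_______
_XX__X_
_X_X_X_
_X_X___
__X____
_______
____XX_
_____X_
Generation 2: 14 live cells
_______
_XX_X__
XX_X___
_X_XX__
__X____
_______
____XX_
____XX_
Generation 3: 15 live cells
(generation 3 grid is the final answer)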